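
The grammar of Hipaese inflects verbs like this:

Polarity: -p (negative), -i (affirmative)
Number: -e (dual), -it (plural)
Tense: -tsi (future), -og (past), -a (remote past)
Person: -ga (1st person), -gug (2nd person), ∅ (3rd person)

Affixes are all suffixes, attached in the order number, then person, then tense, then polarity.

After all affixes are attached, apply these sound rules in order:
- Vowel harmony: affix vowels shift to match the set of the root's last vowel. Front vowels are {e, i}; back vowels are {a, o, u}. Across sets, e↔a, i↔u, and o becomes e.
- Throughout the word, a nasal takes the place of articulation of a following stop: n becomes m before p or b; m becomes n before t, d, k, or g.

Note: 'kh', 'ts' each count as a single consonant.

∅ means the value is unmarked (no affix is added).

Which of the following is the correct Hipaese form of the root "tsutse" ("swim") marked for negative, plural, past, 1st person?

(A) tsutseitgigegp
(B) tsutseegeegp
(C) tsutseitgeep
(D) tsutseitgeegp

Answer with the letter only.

D

Attach number plural -it → tsutseit.
Attach person 1st person -ga → tsutseitga.
Attach tense past -og → tsutseitgaog.
Attach polarity negative -p → tsutseitgaogp.
Apply vowel harmony: tsutseitgaogp → tsutseitgeegp.
Nasal assimilation: no change.
So the correct form is tsutseitgeegp, option (D).
(A) tsutseitgigegp is wrong: it uses 2nd person instead of 1st person for person.
(B) tsutseegeegp is wrong: it uses dual instead of plural for number.
(C) tsutseitgeep is wrong: it uses remote past instead of past for tense.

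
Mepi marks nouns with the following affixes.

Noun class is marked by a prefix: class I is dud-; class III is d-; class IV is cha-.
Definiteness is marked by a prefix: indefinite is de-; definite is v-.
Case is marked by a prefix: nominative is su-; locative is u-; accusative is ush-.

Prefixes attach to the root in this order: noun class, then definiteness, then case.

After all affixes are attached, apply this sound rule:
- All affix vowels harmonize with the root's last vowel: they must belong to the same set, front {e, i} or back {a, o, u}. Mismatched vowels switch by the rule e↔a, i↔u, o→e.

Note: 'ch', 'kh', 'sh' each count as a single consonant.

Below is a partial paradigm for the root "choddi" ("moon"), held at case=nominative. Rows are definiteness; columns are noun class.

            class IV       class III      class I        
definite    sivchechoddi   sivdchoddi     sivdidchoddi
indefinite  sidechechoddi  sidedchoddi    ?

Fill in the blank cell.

sidedidchoddi

Attach noun class class I dud- → dudchoddi.
Attach definiteness indefinite de- → dedudchoddi.
Attach case nominative su- → sudedudchoddi.
Apply vowel harmony: sudedudchoddi → sidedidchoddi.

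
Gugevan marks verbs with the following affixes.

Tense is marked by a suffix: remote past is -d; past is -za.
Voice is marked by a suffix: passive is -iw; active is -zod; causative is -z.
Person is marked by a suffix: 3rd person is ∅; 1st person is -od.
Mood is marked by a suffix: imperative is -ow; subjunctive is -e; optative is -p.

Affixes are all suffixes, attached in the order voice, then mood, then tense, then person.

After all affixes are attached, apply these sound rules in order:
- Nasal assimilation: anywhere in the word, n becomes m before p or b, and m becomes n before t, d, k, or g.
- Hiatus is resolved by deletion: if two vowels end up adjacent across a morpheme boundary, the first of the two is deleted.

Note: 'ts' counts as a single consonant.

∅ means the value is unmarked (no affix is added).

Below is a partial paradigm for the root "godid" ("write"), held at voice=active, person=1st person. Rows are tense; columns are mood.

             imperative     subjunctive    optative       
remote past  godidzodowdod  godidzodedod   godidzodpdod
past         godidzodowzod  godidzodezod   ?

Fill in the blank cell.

Attach voice active -zod → godidzod.
Attach mood optative -p → godidzodp.
Attach tense past -za → godidzodpza.
Attach person 1st person -od → godidzodpzaod.
Nasal assimilation: no change.
Apply vowel deletion: godidzodpzaod → godidzodpzod.

godidzodpzod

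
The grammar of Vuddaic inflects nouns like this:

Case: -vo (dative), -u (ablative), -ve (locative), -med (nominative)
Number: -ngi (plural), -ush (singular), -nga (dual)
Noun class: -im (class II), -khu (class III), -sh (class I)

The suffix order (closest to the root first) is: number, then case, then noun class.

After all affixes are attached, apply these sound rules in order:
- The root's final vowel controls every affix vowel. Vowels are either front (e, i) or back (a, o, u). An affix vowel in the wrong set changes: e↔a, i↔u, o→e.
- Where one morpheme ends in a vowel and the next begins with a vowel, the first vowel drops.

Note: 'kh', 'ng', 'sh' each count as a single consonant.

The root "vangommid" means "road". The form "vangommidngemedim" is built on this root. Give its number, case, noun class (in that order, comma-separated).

Segment: vangommid-nga-med-im.
number: -nga → dual.
case: -med → nominative.
noun class: -im → class II.

dual, nominative, class II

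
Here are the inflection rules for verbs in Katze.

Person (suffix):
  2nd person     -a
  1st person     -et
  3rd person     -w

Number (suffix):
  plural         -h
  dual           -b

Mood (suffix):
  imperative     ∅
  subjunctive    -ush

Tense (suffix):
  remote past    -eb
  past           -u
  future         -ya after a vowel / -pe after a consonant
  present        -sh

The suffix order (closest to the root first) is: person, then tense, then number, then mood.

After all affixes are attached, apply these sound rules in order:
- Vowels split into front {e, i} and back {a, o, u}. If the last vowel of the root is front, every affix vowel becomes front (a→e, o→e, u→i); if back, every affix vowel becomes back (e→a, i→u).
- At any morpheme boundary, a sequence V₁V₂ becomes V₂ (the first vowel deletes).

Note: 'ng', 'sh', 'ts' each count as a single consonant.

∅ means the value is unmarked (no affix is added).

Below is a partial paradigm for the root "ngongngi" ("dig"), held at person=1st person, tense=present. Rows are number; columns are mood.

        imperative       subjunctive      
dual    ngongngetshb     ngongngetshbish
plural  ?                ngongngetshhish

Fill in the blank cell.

Attach person 1st person -et → ngongngiet.
Attach tense present -sh → ngongngietsh.
Attach number plural -h → ngongngietshh.
mood = imperative: zero marking, form stays ngongngietshh.
Vowel harmony: no change.
Apply vowel deletion: ngongngietshh → ngongngetshh.

ngongngetshh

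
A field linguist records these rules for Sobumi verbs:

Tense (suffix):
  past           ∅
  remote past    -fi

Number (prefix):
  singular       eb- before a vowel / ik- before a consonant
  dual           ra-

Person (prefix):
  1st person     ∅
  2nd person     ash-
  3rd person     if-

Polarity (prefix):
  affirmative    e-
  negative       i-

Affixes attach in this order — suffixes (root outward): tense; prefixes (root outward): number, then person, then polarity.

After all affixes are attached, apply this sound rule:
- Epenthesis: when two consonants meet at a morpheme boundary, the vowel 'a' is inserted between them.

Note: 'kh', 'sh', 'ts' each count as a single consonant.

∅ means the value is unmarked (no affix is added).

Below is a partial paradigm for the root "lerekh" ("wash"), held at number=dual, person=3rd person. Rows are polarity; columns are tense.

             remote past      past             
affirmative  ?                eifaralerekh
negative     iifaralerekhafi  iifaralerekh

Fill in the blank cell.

eifaralerekhafi

Attach number dual ra- → ralerekh.
Attach person 3rd person if- → ifralerekh.
Attach polarity affirmative e- → eifralerekh.
Attach tense remote past -fi → eifralerekhfi.
Apply epenthesis: eifralerekhfi → eifaralerekhafi.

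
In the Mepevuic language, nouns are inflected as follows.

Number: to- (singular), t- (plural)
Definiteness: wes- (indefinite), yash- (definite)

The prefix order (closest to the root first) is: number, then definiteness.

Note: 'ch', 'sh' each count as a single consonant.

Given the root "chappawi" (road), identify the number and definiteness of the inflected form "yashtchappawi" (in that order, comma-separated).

plural, definite

Segment: yash-t-chappawi.
number: t- → plural.
definiteness: yash- → definite.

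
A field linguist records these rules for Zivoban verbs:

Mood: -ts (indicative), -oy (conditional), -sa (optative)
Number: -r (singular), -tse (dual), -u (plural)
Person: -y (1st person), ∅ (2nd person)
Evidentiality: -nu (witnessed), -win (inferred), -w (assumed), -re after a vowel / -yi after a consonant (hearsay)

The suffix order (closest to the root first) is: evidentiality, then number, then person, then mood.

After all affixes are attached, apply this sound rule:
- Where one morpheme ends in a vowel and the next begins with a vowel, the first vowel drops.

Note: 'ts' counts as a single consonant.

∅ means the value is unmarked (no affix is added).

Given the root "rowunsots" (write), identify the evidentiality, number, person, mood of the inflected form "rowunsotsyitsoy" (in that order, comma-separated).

hearsay, dual, 2nd person, conditional

Segment: rowunsots-yi-tse-oy.
evidentiality: -re/yi → hearsay.
number: -tse → dual.
person: ∅ → 2nd person.
mood: -oy → conditional.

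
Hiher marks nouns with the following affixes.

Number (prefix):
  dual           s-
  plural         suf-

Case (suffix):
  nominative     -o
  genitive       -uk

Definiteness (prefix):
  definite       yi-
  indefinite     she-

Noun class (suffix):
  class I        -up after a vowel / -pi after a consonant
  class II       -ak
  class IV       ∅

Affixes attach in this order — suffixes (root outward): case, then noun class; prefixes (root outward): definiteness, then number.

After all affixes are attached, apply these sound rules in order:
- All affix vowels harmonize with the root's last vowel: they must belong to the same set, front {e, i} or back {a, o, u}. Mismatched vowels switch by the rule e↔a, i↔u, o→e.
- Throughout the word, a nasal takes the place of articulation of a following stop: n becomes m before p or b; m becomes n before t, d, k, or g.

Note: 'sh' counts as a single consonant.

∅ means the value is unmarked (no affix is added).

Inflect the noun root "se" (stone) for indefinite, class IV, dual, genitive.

ssheseik

Attach definiteness indefinite she- → shese.
Attach case genitive -uk → sheseuk.
Attach number dual s- → ssheseuk.
noun class = class IV: zero marking, form stays ssheseuk.
Apply vowel harmony: ssheseuk → ssheseik.
Nasal assimilation: no change.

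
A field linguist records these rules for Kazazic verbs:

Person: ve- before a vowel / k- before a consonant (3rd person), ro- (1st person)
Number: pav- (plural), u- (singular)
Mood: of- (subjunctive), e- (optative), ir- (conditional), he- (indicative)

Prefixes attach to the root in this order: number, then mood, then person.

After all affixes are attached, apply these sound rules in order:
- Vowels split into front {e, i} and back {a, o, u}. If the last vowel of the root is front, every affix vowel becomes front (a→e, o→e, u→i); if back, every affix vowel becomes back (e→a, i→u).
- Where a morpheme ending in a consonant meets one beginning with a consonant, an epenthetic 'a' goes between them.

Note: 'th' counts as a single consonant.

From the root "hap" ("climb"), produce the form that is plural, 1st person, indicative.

rohapavahap

Attach number plural pav- → pavhap.
Attach mood indicative he- → hepavhap.
Attach person 1st person ro- → rohepavhap.
Apply vowel harmony: rohepavhap → rohapavhap.
Apply epenthesis: rohapavhap → rohapavahap.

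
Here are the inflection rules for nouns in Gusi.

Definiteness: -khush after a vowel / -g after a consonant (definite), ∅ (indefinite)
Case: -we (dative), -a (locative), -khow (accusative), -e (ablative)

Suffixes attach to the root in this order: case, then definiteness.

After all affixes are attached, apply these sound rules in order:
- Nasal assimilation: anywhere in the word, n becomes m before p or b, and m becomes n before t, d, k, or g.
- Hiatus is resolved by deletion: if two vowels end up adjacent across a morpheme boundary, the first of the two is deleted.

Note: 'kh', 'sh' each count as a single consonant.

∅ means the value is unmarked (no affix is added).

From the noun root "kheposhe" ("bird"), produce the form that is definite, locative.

Attach case locative -a → kheposhea.
Attach definiteness definite -khush (after vowel 'a') → kheposheakhush.
Nasal assimilation: no change.
Apply vowel deletion: kheposheakhush → kheposhakhush.

kheposhakhush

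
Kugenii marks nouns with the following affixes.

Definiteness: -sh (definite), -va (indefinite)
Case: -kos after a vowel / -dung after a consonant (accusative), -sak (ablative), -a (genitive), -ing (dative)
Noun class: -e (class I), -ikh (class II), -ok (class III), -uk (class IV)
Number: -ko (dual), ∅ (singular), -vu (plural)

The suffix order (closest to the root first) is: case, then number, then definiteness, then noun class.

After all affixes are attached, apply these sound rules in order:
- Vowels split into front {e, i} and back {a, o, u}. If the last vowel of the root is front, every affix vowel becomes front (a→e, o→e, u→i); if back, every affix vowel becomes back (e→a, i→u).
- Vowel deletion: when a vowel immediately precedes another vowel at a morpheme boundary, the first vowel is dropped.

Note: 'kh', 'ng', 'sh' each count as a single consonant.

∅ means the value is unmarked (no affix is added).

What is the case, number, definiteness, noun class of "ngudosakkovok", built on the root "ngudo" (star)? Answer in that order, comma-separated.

ablative, dual, indefinite, class III

Segment: ngudo-sak-ko-va-ok.
case: -sak → ablative.
number: -ko → dual.
definiteness: -va → indefinite.
noun class: -ok → class III.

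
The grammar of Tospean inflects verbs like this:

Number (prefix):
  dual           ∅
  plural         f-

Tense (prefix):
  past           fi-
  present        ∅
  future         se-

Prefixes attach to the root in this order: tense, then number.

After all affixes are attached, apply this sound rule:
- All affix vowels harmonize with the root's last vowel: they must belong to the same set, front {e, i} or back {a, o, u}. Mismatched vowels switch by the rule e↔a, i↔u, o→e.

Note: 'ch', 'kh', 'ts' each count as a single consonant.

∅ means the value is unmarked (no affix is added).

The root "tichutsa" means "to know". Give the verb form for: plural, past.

ffutichutsa

Attach tense past fi- → fitichutsa.
Attach number plural f- → ffitichutsa.
Apply vowel harmony: ffitichutsa → ffutichutsa.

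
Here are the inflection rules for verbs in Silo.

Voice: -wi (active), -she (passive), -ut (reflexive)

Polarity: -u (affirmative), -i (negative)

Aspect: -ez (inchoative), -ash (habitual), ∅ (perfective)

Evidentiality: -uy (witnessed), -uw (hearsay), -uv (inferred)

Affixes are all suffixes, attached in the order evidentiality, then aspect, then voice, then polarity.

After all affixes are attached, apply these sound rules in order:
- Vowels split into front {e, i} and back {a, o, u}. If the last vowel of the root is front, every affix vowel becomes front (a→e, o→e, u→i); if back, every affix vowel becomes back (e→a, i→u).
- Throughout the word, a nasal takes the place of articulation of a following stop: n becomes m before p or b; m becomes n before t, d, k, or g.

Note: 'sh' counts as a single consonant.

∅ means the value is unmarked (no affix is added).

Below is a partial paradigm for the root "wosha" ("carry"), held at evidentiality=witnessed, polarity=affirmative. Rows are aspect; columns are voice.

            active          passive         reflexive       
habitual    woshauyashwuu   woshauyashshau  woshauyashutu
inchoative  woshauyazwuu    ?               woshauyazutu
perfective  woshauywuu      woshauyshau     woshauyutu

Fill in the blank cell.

woshauyazshau

Attach evidentiality witnessed -uy → woshauy.
Attach aspect inchoative -ez → woshauyez.
Attach voice passive -she → woshauyezshe.
Attach polarity affirmative -u → woshauyezsheu.
Apply vowel harmony: woshauyezsheu → woshauyazshau.
Nasal assimilation: no change.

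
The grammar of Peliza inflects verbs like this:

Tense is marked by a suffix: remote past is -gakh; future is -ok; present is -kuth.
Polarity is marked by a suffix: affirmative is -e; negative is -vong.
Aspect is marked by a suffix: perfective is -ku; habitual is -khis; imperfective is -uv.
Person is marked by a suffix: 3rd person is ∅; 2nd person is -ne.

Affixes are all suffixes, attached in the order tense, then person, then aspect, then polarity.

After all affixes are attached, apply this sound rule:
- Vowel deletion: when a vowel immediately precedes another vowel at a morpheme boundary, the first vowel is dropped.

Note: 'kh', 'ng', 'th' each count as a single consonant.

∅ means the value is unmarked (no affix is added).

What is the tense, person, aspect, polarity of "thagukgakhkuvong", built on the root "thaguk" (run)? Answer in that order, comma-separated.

remote past, 3rd person, perfective, negative

Segment: thaguk-gakh-ku-vong.
tense: -gakh → remote past.
person: ∅ → 3rd person.
aspect: -ku → perfective.
polarity: -vong → negative.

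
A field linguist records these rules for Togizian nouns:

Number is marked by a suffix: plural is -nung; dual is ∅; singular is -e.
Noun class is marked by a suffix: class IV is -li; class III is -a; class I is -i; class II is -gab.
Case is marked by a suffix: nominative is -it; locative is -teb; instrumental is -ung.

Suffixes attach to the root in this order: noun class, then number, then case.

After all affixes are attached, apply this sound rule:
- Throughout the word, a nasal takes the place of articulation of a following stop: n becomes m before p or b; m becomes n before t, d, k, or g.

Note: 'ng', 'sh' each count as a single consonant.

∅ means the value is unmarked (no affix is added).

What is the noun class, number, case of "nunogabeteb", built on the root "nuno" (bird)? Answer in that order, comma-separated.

Segment: nuno-gab-e-teb.
noun class: -gab → class II.
number: -e → singular.
case: -teb → locative.

class II, singular, locative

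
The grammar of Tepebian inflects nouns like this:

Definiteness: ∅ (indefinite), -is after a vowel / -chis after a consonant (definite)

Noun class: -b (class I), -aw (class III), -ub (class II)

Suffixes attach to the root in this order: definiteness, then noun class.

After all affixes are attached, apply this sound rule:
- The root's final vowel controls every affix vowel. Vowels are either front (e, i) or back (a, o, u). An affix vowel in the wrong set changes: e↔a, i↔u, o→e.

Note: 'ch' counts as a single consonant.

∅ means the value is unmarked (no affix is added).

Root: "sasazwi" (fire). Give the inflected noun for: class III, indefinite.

definiteness = indefinite: zero marking, form stays sasazwi.
Attach noun class class III -aw → sasazwiaw.
Apply vowel harmony: sasazwiaw → sasazwiew.

sasazwiew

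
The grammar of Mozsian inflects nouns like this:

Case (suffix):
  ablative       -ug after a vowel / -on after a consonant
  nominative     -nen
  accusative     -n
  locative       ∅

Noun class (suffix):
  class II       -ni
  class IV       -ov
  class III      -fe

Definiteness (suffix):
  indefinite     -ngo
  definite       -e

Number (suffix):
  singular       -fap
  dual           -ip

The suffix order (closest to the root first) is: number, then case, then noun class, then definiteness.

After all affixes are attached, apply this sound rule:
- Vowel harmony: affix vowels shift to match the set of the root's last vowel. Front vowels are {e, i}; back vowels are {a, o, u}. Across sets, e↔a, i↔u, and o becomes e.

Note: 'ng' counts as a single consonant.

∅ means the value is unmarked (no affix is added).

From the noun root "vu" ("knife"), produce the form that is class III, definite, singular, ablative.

vufaponfaa

Attach number singular -fap → vufap.
Attach case ablative -on (after consonant 'p') → vufapon.
Attach noun class class III -fe → vufaponfe.
Attach definiteness definite -e → vufaponfee.
Apply vowel harmony: vufaponfee → vufaponfaa.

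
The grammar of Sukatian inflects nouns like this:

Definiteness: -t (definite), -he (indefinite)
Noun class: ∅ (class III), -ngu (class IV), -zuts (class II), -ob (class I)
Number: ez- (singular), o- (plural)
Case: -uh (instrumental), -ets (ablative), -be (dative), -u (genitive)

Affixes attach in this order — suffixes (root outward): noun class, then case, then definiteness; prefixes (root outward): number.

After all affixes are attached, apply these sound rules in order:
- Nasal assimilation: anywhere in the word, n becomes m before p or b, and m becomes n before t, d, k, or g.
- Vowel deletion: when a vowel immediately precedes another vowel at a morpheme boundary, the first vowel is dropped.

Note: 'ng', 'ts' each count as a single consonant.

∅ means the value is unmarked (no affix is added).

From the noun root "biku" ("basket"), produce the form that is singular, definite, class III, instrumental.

ezbikuht

noun class = class III: zero marking, form stays biku.
Attach case instrumental -uh → bikuuh.
Attach definiteness definite -t → bikuuht.
Attach number singular ez- → ezbikuuht.
Nasal assimilation: no change.
Apply vowel deletion: ezbikuuht → ezbikuht.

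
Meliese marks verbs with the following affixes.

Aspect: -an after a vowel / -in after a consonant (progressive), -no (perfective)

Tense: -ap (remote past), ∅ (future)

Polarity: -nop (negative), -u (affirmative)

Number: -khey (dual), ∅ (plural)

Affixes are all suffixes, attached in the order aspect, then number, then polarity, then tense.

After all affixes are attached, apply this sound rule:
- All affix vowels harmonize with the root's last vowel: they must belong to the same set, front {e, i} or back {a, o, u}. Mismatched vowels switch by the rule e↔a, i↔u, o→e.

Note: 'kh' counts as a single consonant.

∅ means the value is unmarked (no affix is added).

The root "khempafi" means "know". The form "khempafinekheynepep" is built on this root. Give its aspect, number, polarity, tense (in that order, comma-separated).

Segment: khempafi-no-khey-nop-ap.
aspect: -no → perfective.
number: -khey → dual.
polarity: -nop → negative.
tense: -ap → remote past.

perfective, dual, negative, remote past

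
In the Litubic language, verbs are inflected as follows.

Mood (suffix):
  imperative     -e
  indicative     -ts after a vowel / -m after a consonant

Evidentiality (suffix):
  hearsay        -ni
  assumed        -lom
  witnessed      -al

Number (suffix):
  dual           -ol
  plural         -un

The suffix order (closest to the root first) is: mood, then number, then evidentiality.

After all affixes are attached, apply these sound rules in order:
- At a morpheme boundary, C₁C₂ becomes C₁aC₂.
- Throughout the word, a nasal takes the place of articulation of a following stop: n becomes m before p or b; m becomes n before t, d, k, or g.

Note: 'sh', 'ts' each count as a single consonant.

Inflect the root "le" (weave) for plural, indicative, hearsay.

letsunani

Attach mood indicative -ts (after vowel 'e') → lets.
Attach number plural -un → letsun.
Attach evidentiality hearsay -ni → letsunni.
Apply epenthesis: letsunni → letsunani.
Nasal assimilation: no change.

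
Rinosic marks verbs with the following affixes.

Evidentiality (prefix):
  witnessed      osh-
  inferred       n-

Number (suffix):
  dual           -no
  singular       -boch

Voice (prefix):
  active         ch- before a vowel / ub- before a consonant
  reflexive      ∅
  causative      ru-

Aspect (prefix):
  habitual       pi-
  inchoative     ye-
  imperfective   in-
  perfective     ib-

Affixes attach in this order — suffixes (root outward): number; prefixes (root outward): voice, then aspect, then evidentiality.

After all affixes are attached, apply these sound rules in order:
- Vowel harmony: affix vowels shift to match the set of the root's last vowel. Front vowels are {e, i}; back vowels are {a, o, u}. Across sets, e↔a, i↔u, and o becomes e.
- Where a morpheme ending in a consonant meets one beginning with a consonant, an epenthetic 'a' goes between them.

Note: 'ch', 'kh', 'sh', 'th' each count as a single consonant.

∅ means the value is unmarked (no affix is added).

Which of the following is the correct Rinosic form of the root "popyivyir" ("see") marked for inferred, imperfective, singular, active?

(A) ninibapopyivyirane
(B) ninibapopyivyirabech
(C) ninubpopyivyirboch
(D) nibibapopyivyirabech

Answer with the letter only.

B

Attach voice active ub- (before consonant 'p') → ubpopyivyir.
Attach number singular -boch → ubpopyivyirboch.
Attach aspect imperfective in- → inubpopyivyirboch.
Attach evidentiality inferred n- → ninubpopyivyirboch.
Apply vowel harmony: ninubpopyivyirboch → ninibpopyivyirbech.
Apply epenthesis: ninibpopyivyirbech → ninibapopyivyirabech.
So the correct form is ninibapopyivyirabech, option (B).
(A) ninibapopyivyirane is wrong: it uses dual instead of singular for number.
(D) nibibapopyivyirabech is wrong: it uses perfective instead of imperfective for aspect.
(C) ninubpopyivyirboch is wrong: it fails to apply the sound rule(s).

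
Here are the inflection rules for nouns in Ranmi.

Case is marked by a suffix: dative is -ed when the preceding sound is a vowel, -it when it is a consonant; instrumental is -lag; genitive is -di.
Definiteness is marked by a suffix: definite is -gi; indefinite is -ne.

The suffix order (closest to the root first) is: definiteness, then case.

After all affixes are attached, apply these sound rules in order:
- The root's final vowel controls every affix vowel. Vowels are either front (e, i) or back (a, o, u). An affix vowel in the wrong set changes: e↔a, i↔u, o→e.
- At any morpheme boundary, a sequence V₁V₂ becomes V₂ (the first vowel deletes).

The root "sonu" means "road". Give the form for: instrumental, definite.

Attach definiteness definite -gi → sonugi.
Attach case instrumental -lag → sonugilag.
Apply vowel harmony: sonugilag → sonugulag.
Vowel deletion: no change.

sonugulag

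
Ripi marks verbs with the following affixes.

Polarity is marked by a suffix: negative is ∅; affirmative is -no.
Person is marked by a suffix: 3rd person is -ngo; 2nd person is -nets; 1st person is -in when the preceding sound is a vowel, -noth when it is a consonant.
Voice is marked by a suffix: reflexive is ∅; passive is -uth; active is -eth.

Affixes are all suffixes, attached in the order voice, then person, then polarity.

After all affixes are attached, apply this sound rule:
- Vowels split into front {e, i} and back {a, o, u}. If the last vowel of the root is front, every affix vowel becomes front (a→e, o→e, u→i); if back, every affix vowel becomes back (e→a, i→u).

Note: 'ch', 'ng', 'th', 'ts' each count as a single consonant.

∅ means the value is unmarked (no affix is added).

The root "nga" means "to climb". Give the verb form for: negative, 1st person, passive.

ngauthnoth

Attach voice passive -uth → ngauth.
Attach person 1st person -noth (after consonant 'th') → ngauthnoth.
polarity = negative: zero marking, form stays ngauthnoth.
Vowel harmony: no change.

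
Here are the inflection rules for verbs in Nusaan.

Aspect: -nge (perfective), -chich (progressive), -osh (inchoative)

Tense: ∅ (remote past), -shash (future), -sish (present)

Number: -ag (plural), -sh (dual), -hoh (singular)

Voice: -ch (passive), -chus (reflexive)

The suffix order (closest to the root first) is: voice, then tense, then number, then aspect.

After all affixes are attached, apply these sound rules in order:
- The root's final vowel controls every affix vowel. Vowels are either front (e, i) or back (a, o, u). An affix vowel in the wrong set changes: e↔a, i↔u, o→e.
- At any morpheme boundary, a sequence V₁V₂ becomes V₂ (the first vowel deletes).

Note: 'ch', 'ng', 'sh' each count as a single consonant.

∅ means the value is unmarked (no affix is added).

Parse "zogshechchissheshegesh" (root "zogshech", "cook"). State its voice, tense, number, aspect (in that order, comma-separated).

Segment: zogshech-chus-shash-ag-osh.
voice: -chus → reflexive.
tense: -shash → future.
number: -ag → plural.
aspect: -osh → inchoative.

reflexive, future, plural, inchoative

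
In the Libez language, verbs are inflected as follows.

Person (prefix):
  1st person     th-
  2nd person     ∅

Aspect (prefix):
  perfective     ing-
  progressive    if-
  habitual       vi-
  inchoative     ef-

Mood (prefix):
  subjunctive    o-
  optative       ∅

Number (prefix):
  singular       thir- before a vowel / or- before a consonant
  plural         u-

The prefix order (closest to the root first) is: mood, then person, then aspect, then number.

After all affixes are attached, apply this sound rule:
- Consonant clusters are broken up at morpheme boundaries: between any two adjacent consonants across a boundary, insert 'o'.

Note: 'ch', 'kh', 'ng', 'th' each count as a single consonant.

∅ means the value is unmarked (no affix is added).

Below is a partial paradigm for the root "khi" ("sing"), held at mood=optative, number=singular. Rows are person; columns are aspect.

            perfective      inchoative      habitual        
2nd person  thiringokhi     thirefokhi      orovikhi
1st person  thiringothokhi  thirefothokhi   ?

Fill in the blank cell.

orovithokhi

mood = optative: zero marking, form stays khi.
Attach person 1st person th- → thkhi.
Attach aspect habitual vi- → vithkhi.
Attach number singular or- (before consonant 'v') → orvithkhi.
Apply epenthesis: orvithkhi → orovithokhi.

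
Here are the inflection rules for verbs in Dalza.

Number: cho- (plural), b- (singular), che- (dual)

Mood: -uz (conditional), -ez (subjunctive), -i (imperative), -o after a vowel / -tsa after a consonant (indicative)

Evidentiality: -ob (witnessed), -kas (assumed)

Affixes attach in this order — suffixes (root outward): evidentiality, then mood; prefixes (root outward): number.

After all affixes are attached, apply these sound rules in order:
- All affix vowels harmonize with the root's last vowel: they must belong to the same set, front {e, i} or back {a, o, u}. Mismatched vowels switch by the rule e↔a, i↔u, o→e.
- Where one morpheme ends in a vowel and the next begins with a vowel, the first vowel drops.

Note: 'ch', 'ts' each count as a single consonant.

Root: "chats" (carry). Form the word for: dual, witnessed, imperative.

Attach evidentiality witnessed -ob → chatsob.
Attach number dual che- → chechatsob.
Attach mood imperative -i → chechatsobi.
Apply vowel harmony: chechatsobi → chachatsobu.
Vowel deletion: no change.

chachatsobu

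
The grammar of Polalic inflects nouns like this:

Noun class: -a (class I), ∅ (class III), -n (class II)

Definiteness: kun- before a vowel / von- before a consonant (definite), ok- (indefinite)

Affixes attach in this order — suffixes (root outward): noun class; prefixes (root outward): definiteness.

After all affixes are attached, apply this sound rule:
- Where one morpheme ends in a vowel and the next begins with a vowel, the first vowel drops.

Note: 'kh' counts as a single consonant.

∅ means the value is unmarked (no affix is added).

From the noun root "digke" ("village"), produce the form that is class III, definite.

noun class = class III: zero marking, form stays digke.
Attach definiteness definite von- (before consonant 'd') → vondigke.
Vowel deletion: no change.

vondigke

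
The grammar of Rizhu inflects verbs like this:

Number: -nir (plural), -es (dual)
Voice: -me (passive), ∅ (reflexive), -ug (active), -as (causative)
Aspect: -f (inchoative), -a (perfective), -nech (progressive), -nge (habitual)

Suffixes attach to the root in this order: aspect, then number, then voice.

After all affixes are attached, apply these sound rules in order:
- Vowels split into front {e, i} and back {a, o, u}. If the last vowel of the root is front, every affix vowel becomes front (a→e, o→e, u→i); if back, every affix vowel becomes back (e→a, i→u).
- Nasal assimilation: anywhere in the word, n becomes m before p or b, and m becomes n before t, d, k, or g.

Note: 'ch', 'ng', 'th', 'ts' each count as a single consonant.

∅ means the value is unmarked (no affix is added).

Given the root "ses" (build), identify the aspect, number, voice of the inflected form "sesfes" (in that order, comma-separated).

Segment: ses-f-es.
aspect: -f → inchoative.
number: -es → dual.
voice: ∅ → reflexive.

inchoative, dual, reflexive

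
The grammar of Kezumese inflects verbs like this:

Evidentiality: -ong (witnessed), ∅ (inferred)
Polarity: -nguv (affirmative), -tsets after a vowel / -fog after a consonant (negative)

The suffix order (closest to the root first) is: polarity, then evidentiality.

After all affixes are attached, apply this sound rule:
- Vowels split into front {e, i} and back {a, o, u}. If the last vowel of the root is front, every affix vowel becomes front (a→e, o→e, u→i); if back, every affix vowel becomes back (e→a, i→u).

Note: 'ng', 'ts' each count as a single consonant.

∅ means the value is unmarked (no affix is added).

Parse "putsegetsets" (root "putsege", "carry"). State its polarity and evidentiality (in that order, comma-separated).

negative, inferred

Segment: putsege-tsets.
polarity: -tsets/fog → negative.
evidentiality: ∅ → inferred.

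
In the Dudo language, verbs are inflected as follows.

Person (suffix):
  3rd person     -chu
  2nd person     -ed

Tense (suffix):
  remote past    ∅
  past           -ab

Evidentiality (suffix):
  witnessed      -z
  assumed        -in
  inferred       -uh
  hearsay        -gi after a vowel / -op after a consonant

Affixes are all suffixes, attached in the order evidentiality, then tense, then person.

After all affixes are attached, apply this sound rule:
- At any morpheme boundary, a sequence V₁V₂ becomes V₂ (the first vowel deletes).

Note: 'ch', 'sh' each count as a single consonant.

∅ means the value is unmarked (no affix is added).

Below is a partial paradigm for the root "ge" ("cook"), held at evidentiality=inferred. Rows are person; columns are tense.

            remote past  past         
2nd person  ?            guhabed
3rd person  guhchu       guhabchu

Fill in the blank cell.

guhed

Attach evidentiality inferred -uh → geuh.
tense = remote past: zero marking, form stays geuh.
Attach person 2nd person -ed → geuhed.
Apply vowel deletion: geuhed → guhed.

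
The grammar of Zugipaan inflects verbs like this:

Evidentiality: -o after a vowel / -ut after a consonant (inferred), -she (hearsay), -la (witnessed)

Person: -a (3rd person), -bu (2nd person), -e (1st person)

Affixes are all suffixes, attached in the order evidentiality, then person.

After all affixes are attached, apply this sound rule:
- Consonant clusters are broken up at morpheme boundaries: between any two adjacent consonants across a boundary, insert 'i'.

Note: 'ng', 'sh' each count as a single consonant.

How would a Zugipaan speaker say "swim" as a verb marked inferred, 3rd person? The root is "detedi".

Attach evidentiality inferred -o (after vowel 'i') → detedio.
Attach person 3rd person -a → detedioa.
Epenthesis: no change.

detedioa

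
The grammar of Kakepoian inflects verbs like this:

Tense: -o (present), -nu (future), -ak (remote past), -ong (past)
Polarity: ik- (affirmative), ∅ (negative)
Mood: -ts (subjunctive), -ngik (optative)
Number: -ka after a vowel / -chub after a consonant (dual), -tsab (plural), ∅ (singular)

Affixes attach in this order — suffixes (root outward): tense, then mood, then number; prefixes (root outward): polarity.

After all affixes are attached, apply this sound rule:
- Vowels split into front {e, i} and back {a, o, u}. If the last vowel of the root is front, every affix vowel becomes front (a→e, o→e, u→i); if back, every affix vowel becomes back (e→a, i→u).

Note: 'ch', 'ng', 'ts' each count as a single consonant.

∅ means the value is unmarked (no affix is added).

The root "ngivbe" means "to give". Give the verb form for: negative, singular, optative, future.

Attach tense future -nu → ngivbenu.
Attach mood optative -ngik → ngivbenungik.
polarity = negative: zero marking, form stays ngivbenungik.
number = singular: zero marking, form stays ngivbenungik.
Apply vowel harmony: ngivbenungik → ngivbeningik.

ngivbeningik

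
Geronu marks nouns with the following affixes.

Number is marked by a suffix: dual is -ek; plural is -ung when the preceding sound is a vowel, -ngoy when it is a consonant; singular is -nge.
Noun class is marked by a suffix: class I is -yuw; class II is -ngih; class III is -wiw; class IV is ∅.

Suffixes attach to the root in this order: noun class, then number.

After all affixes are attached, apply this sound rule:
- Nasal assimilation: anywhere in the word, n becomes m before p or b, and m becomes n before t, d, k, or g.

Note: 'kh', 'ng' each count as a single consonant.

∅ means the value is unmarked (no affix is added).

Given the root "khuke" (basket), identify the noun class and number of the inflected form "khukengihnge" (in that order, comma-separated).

Segment: khuke-ngih-nge.
noun class: -ngih → class II.
number: -nge → singular.

class II, singular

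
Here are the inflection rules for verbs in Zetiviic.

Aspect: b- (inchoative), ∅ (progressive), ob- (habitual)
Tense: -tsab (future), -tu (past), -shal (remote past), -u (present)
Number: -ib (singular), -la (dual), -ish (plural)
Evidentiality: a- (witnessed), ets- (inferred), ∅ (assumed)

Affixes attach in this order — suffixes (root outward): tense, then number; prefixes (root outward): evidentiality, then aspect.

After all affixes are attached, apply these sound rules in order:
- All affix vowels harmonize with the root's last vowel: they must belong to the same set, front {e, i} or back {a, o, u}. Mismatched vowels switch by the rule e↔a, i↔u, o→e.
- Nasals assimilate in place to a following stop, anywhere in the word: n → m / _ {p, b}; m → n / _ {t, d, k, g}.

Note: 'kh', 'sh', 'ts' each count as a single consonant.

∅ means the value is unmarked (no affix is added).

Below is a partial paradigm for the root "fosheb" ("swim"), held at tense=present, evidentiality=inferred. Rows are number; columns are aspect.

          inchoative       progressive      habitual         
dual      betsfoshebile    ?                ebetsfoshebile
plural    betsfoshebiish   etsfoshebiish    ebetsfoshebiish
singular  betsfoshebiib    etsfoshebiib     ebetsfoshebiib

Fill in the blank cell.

Attach tense present -u → foshebu.
Attach number dual -la → foshebula.
Attach evidentiality inferred ets- → etsfoshebula.
aspect = progressive: zero marking, form stays etsfoshebula.
Apply vowel harmony: etsfoshebula → etsfoshebile.
Nasal assimilation: no change.

etsfoshebile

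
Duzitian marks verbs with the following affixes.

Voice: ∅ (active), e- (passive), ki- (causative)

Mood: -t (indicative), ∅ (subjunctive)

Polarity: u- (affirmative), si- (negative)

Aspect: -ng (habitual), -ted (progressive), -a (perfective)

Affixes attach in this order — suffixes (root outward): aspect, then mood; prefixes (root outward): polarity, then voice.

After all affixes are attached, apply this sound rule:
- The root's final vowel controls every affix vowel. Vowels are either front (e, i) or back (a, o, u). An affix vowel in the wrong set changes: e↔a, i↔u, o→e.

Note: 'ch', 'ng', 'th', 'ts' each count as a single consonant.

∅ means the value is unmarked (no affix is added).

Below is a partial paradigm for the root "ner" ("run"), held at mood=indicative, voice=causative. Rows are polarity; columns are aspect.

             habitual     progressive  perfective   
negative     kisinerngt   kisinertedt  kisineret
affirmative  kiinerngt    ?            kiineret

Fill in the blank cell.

kiinertedt

Attach aspect progressive -ted → nerted.
Attach mood indicative -t → nertedt.
Attach polarity affirmative u- → unertedt.
Attach voice causative ki- → kiunertedt.
Apply vowel harmony: kiunertedt → kiinertedt.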